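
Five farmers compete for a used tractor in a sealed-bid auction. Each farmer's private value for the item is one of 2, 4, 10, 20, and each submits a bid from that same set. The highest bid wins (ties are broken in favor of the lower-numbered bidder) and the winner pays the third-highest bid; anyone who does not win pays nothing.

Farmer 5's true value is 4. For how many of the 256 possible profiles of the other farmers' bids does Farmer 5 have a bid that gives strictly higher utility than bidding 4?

Others bid (2, 2, 2, 4): truth gives 0; bid 10 gives 2 > 0. Violating.
Others bid (2, 2, 2, 10): truth gives 0; bid 20 gives 2 > 0. Violating.
Others bid (2, 2, 4, 2): truth gives 0; bid 10 gives 2 > 0. Violating.
Others bid (2, 2, 10, 2): truth gives 0; bid 20 gives 2 > 0. Violating.
Others bid (2, 2, 2, 2): truth gives 2; no alternative beats it.
Others bid (2, 2, 2, 20): truth gives 0; no alternative beats it.
(Checking all 256 profiles: 8 have a profitable deviation, 248 do not.)

8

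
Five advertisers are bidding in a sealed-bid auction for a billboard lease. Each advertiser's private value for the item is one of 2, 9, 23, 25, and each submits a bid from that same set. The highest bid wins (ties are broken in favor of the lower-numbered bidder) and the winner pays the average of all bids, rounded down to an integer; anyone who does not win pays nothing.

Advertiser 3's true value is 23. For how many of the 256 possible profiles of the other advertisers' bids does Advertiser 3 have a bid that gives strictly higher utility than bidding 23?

108

Others bid (2, 2, 2, 2): truth gives 17; bid 9 gives 20 > 17. Violating.
Others bid (2, 2, 2, 9): truth gives 16; bid 9 gives 19 > 16. Violating.
Others bid (2, 2, 2, 25): truth gives 0; bid 25 gives 12 > 0. Violating.
Others bid (2, 2, 9, 2): truth gives 16; bid 9 gives 19 > 16. Violating.
Others bid (2, 2, 2, 23): truth gives 13; no alternative beats it.
Others bid (2, 2, 9, 23): truth gives 12; no alternative beats it.
(Checking all 256 profiles: 108 have a profitable deviation, 148 do not.)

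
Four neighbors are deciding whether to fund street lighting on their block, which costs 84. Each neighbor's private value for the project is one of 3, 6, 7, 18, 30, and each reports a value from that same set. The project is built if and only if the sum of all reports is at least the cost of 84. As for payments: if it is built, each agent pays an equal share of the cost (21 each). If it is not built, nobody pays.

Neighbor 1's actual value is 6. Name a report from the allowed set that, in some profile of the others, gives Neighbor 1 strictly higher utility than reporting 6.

Suppose Neighbor 2 reports 18, Neighbor 3 reports 30 and Neighbor 4 reports 30.
Report 6: project built, pays 21, utility 6 - 21 = -15.
Report 3: project not built, utility 0.
So reporting 3 beats truth here (0 > -15).

3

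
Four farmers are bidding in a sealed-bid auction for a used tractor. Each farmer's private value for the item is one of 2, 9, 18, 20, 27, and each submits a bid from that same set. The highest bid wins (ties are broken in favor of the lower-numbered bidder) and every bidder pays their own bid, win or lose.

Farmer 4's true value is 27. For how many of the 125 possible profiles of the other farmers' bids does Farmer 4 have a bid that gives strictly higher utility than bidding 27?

88

Others bid (2, 2, 2): truth gives 0; bid 9 gives 18 > 0. Violating.
Others bid (2, 2, 9): truth gives 0; bid 18 gives 9 > 0. Violating.
Others bid (2, 2, 18): truth gives 0; bid 20 gives 7 > 0. Violating.
Others bid (2, 2, 27): truth gives -27; bid 2 gives -2 > -27. Violating.
Others bid (2, 2, 20): truth gives 0; no alternative beats it.
Others bid (2, 9, 20): truth gives 0; no alternative beats it.
(Checking all 125 profiles: 88 have a profitable deviation, 37 do not.)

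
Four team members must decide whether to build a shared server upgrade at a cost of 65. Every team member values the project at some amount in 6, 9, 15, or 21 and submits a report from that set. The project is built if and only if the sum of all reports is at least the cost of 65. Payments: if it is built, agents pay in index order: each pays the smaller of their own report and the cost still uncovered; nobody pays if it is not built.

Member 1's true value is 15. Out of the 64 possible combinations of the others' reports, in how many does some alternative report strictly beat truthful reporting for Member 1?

4

Others report (15, 21, 21): truth gives 0; report 9 gives 6 > 0. Violating.
Others report (21, 15, 21): truth gives 0; report 9 gives 6 > 0. Violating.
Others report (21, 21, 15): truth gives 0; report 9 gives 6 > 0. Violating.
Others report (21, 21, 21): truth gives 0; report 6 gives 9 > 0. Violating.
Others report (6, 6, 6): truth gives 0; no alternative beats it.
Others report (6, 6, 9): truth gives 0; no alternative beats it.
(Checking all 64 profiles: 4 have a profitable deviation, 60 do not.)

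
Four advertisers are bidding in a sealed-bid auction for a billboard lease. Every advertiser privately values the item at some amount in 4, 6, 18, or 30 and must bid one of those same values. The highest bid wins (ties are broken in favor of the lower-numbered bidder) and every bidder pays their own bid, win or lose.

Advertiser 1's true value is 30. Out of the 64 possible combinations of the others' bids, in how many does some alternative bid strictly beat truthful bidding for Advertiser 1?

Others bid (4, 4, 4): truth gives 0; bid 4 gives 26 > 0. Violating.
Others bid (4, 4, 6): truth gives 0; bid 6 gives 24 > 0. Violating.
Others bid (4, 4, 18): truth gives 0; bid 18 gives 12 > 0. Violating.
Others bid (4, 6, 4): truth gives 0; bid 6 gives 24 > 0. Violating.
Others bid (4, 4, 30): truth gives 0; no alternative beats it.
Others bid (4, 6, 30): truth gives 0; no alternative beats it.
(Checking all 64 profiles: 27 have a profitable deviation, 37 do not.)

27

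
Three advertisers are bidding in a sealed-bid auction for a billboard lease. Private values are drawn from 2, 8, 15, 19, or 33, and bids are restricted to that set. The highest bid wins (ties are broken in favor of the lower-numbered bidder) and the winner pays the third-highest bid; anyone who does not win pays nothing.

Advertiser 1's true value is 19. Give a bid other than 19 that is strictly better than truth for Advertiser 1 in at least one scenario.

Suppose Advertiser 2 bids 2 and Advertiser 3 bids 33.
Bid 19: loses, pays 0, utility 0.
Bid 33: wins, pays 2, utility 19 - 2 = 17.
So bidding 33 beats truth here (17 > 0).

33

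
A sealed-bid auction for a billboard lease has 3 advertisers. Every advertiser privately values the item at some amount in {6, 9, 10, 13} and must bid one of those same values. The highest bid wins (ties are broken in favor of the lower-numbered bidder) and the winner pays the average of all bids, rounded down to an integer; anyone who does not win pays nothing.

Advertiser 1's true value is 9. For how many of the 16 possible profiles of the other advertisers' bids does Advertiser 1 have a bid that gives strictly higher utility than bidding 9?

Others bid (6, 6): truth gives 2; bid 6 gives 3 > 2. Violating.
Others bid (6, 10): truth gives 0; bid 10 gives 1 > 0. Violating.
Others bid (10, 6): truth gives 0; bid 10 gives 1 > 0. Violating.
Others bid (6, 9): truth gives 1; no alternative beats it.
Others bid (6, 13): truth gives 0; no alternative beats it.
(Checking all 16 profiles: 3 have a profitable deviation, 13 do not.)

3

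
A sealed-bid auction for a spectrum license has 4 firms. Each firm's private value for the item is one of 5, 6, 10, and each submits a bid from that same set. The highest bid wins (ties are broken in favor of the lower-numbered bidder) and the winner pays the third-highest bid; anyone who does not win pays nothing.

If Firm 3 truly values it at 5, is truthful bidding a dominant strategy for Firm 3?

Yes

Check each profile of the others' bids and compare truth against every alternative bid.
Others bid (5, 5, 5): truth gives 0, best alternative gives 0.
Others bid (5, 5, 6): truth gives 0, best alternative gives 0.
Others bid (5, 5, 10): truth gives 0, best alternative gives 0.
Others bid (5, 6, 5): truth gives 0, best alternative gives 0.
Others bid (5, 6, 6): truth gives 0, best alternative gives 0.
Others bid (5, 6, 10): truth gives 0, best alternative gives 0.
(Remaining 21 profiles checked similarly; truth is weakly best in each.)
In every case the truthful bid is at least as good as any alternative, so it is a dominant strategy.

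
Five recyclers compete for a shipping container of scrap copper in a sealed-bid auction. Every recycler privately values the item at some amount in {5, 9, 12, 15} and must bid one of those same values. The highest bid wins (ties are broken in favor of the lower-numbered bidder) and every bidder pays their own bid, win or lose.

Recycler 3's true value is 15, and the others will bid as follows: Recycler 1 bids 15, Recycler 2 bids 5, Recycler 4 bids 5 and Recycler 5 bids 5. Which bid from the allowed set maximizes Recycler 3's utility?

5

Bid 5: loses but pays 5, utility -5.
Bid 9: loses but pays 9, utility -9.
Bid 12: loses but pays 12, utility -12.
Bid 15: loses but pays 15, utility -15.
The best choice is 5 with utility -5.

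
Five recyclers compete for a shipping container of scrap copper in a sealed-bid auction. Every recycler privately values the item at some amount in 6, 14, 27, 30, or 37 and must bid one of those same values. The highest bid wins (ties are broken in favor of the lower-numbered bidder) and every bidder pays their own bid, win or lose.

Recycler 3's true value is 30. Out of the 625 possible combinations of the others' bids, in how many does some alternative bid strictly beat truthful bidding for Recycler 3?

Others bid (6, 6, 6, 6): truth gives 0; bid 14 gives 16 > 0. Violating.
Others bid (6, 6, 6, 14): truth gives 0; bid 14 gives 16 > 0. Violating.
Others bid (6, 6, 6, 27): truth gives 0; bid 27 gives 3 > 0. Violating.
Others bid (6, 6, 6, 37): truth gives -30; bid 6 gives -6 > -30. Violating.
Others bid (6, 6, 6, 30): truth gives 0; no alternative beats it.
Others bid (6, 6, 14, 30): truth gives 0; no alternative beats it.
(Checking all 625 profiles: 517 have a profitable deviation, 108 do not.)

517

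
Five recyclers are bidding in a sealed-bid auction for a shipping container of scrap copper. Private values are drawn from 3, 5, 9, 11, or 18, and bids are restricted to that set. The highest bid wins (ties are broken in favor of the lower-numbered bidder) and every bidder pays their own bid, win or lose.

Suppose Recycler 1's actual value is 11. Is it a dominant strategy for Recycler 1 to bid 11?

Consider the case where Recycler 2 bids 3, Recycler 3 bids 3, Recycler 4 bids 3 and Recycler 5 bids 3.
Truthful bid 11: wins, pays 11, utility 11 - 11 = 0.
Bid 3 instead: wins, pays 3, utility 11 - 3 = 8.
Since 8 > 0, bidding 3 is strictly better here, so truthful bidding is not dominant.

No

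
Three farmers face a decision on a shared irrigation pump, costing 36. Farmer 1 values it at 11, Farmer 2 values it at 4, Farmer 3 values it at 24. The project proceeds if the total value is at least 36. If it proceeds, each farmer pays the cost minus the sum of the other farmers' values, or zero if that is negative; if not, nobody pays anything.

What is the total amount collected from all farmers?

30

Total value 39 ≥ cost 36, so it is built.
Farmer 1: others sum to 28; max(0, 36 - 28) = 8.
Farmer 2: others sum to 35; max(0, 36 - 35) = 1.
Farmer 3: others sum to 15; max(0, 36 - 15) = 21.
Total collected = 8 + 1 + 21 = 30.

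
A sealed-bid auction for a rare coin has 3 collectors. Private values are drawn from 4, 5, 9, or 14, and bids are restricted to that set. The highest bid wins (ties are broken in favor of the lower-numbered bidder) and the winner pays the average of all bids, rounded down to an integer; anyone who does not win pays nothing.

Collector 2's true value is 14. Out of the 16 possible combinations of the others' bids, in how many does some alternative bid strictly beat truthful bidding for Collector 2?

6

Others bid (4, 4): truth gives 7; bid 5 gives 10 > 7. Violating.
Others bid (4, 5): truth gives 7; bid 5 gives 10 > 7. Violating.
Others bid (4, 9): truth gives 5; bid 9 gives 7 > 5. Violating.
Others bid (5, 4): truth gives 7; bid 9 gives 8 > 7. Violating.
Others bid (4, 14): truth gives 4; no alternative beats it.
Others bid (5, 14): truth gives 3; no alternative beats it.
(Checking all 16 profiles: 6 have a profitable deviation, 10 do not.)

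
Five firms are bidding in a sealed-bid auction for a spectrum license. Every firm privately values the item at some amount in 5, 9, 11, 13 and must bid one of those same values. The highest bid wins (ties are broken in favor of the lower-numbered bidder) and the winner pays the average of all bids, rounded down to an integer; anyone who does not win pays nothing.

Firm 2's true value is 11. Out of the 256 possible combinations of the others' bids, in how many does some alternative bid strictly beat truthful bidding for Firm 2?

Others bid (5, 5, 5, 5): truth gives 5; bid 9 gives 6 > 5. Violating.
Others bid (5, 5, 5, 9): truth gives 4; bid 9 gives 5 > 4. Violating.
Others bid (5, 5, 5, 13): truth gives 0; bid 13 gives 3 > 0. Violating.
Others bid (5, 5, 9, 5): truth gives 4; bid 9 gives 5 > 4. Violating.
Others bid (5, 5, 5, 11): truth gives 4; no alternative beats it.
Others bid (5, 5, 9, 9): truth gives 4; no alternative beats it.
(Checking all 256 profiles: 96 have a profitable deviation, 160 do not.)

96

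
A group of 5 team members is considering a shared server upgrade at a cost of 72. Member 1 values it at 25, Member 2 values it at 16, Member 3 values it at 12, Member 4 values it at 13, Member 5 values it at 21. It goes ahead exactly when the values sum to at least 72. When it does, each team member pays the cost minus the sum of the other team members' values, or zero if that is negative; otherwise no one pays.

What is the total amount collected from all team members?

17

Total value 87 ≥ cost 72, so it is built.
Member 1: others sum to 62; max(0, 72 - 62) = 10.
Member 2: others sum to 71; max(0, 72 - 71) = 1.
Member 3: others sum to 75; max(0, 72 - 75) = 0.
Member 4: others sum to 74; max(0, 72 - 74) = 0.
Member 5: others sum to 66; max(0, 72 - 66) = 6.
Total collected = 10 + 1 + 0 + 0 + 6 = 17.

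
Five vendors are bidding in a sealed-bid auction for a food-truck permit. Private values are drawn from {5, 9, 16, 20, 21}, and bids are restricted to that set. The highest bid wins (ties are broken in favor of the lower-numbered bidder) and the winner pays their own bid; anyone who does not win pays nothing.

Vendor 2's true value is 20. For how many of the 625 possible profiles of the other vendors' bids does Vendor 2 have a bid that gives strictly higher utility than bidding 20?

Others bid (5, 5, 5, 5): truth gives 0; bid 9 gives 11 > 0. Violating.
Others bid (5, 5, 5, 9): truth gives 0; bid 9 gives 11 > 0. Violating.
Others bid (5, 5, 5, 16): truth gives 0; bid 16 gives 4 > 0. Violating.
Others bid (5, 5, 9, 5): truth gives 0; bid 9 gives 11 > 0. Violating.
Others bid (5, 5, 5, 20): truth gives 0; no alternative beats it.
Others bid (5, 5, 5, 21): truth gives 0; no alternative beats it.
(Checking all 625 profiles: 54 have a profitable deviation, 571 do not.)

54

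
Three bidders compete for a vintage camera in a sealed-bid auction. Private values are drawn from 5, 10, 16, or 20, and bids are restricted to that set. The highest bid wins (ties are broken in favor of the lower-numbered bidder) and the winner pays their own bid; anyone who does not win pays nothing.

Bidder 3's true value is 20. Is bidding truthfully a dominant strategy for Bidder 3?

Consider the case where Bidder 1 bids 5 and Bidder 2 bids 5.
Truthful bid 20: wins, pays 20, utility 20 - 20 = 0.
Bid 10 instead: wins, pays 10, utility 20 - 10 = 10.
Since 10 > 0, bidding 10 is strictly better here, so truthful bidding is not dominant.

No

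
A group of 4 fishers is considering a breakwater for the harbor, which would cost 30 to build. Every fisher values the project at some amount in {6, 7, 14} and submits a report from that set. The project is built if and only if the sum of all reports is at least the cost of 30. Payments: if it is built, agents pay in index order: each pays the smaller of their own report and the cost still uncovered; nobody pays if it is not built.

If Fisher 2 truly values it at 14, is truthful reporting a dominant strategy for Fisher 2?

Consider the case where Fisher 1 reports 6, Fisher 3 reports 6 and Fisher 4 reports 14.
Truthful report 14: project built, pays 14, utility 14 - 14 = 0.
Report 6 instead: project built, pays 6, utility 14 - 6 = 8.
Since 8 > 0, reporting 6 is strictly better here, so truthful reporting is not dominant.

No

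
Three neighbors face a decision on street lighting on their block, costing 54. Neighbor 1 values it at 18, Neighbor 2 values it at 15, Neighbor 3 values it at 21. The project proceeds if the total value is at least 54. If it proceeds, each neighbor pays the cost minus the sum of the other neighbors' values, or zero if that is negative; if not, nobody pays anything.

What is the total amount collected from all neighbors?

Total value 54 ≥ cost 54, so it is built.
Neighbor 1: others sum to 36; max(0, 54 - 36) = 18.
Neighbor 2: others sum to 39; max(0, 54 - 39) = 15.
Neighbor 3: others sum to 33; max(0, 54 - 33) = 21.
Total collected = 18 + 15 + 21 = 54.

54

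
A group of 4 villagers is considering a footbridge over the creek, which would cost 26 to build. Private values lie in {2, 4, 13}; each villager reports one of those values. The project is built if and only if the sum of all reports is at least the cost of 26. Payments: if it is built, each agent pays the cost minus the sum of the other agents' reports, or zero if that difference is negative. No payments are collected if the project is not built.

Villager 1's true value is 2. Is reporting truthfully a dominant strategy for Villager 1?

Check each profile of the others' reports and compare truth against every alternative report.
Others report (2, 13, 13): truth gives 2, best alternative gives 2.
Others report (4, 13, 13): truth gives 2, best alternative gives 2.
Others report (13, 2, 13): truth gives 2, best alternative gives 2.
Others report (13, 4, 13): truth gives 2, best alternative gives 2.
Others report (13, 13, 2): truth gives 2, best alternative gives 2.
Others report (13, 13, 4): truth gives 2, best alternative gives 2.
(Remaining 21 profiles checked similarly; truth is weakly best in each.)
In every case the truthful report is at least as good as any alternative, so it is a dominant strategy.

Yes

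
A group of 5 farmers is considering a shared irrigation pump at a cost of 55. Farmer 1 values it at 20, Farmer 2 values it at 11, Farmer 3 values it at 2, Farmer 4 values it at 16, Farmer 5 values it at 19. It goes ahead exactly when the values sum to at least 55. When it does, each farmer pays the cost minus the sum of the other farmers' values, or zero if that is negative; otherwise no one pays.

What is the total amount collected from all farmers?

Total value 68 ≥ cost 55, so it is built.
Farmer 1: others sum to 48; max(0, 55 - 48) = 7.
Farmer 2: others sum to 57; max(0, 55 - 57) = 0.
Farmer 3: others sum to 66; max(0, 55 - 66) = 0.
Farmer 4: others sum to 52; max(0, 55 - 52) = 3.
Farmer 5: others sum to 49; max(0, 55 - 49) = 6.
Total collected = 7 + 0 + 0 + 3 + 6 = 16.

16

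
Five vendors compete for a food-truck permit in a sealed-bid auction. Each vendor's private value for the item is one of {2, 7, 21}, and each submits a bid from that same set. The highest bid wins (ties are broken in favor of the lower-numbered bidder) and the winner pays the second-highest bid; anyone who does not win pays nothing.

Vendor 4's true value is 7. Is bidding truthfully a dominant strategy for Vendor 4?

Yes

Check each profile of the others' bids and compare truth against every alternative bid.
Others bid (2, 2, 2, 2): truth gives 5, best alternative gives 5.
Others bid (2, 2, 2, 7): truth gives 0, best alternative gives 0.
Others bid (2, 2, 2, 21): truth gives 0, best alternative gives 0.
Others bid (2, 2, 7, 2): truth gives 0, best alternative gives 0.
Others bid (2, 2, 7, 7): truth gives 0, best alternative gives 0.
Others bid (2, 2, 7, 21): truth gives 0, best alternative gives 0.
(Remaining 75 profiles checked similarly; truth is weakly best in each.)
In every case the truthful bid is at least as good as any alternative, so it is a dominant strategy.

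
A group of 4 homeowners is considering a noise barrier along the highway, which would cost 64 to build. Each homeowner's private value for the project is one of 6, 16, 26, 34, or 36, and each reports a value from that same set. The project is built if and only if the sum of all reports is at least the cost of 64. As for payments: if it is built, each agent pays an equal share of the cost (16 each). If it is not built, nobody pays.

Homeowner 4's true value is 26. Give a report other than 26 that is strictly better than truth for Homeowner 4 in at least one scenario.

36

Suppose Homeowner 1 reports 6, Homeowner 2 reports 6 and Homeowner 3 reports 16.
Report 26: project not built, utility 0.
Report 36: project built, pays 16, utility 26 - 16 = 10.
So reporting 36 beats truth here (10 > 0).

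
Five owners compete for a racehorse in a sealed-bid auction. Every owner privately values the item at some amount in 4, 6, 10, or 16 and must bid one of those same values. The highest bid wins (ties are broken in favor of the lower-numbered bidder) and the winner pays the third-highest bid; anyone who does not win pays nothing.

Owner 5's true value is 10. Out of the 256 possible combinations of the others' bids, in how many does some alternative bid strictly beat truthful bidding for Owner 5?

32

Others bid (4, 4, 4, 10): truth gives 0; bid 16 gives 6 > 0. Violating.
Others bid (4, 4, 6, 10): truth gives 0; bid 16 gives 4 > 0. Violating.
Others bid (4, 4, 10, 4): truth gives 0; bid 16 gives 6 > 0. Violating.
Others bid (4, 4, 10, 6): truth gives 0; bid 16 gives 4 > 0. Violating.
Others bid (4, 4, 4, 4): truth gives 6; no alternative beats it.
Others bid (4, 4, 4, 6): truth gives 6; no alternative beats it.
(Checking all 256 profiles: 32 have a profitable deviation, 224 do not.)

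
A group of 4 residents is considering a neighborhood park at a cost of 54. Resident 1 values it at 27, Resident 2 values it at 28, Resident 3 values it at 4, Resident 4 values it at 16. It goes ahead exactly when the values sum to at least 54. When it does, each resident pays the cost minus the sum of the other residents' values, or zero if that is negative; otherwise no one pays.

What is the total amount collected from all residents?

Total value 75 ≥ cost 54, so it is built.
Resident 1: others sum to 48; max(0, 54 - 48) = 6.
Resident 2: others sum to 47; max(0, 54 - 47) = 7.
Resident 3: others sum to 71; max(0, 54 - 71) = 0.
Resident 4: others sum to 59; max(0, 54 - 59) = 0.
Total collected = 6 + 7 + 0 + 0 = 13.

13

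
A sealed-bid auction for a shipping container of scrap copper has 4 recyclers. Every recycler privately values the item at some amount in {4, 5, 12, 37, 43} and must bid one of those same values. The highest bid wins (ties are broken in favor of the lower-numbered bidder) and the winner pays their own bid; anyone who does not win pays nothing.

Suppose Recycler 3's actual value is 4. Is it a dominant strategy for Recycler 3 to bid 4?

Check each profile of the others' bids and compare truth against every alternative bid.
Others bid (4, 4, 4): truth gives 0, best alternative gives -1.
Others bid (4, 4, 5): truth gives 0, best alternative gives -1.
Others bid (4, 4, 12): truth gives 0, best alternative gives 0.
Others bid (4, 4, 37): truth gives 0, best alternative gives 0.
Others bid (4, 4, 43): truth gives 0, best alternative gives 0.
Others bid (4, 5, 4): truth gives 0, best alternative gives 0.
(Remaining 119 profiles checked similarly; truth is weakly best in each.)
In every case the truthful bid is at least as good as any alternative, so it is a dominant strategy.

Yes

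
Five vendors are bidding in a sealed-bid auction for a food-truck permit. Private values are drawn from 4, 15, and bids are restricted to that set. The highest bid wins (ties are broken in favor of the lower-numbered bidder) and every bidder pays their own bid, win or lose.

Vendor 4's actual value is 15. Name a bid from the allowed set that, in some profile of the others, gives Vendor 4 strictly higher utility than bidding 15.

4

Suppose Vendor 1 bids 4, Vendor 2 bids 4, Vendor 3 bids 15 and Vendor 5 bids 4.
Bid 15: loses but pays 15, utility -15.
Bid 4: loses but pays 4, utility -4.
So bidding 4 beats truth here (-4 > -15).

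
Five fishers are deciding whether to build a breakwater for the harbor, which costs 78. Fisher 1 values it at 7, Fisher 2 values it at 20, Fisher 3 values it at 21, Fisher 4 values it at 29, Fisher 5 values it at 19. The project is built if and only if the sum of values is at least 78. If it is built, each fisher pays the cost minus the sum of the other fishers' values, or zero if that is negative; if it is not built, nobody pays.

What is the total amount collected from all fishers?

Total value 96 ≥ cost 78, so it is built.
Fisher 1: others sum to 89; max(0, 78 - 89) = 0.
Fisher 2: others sum to 76; max(0, 78 - 76) = 2.
Fisher 3: others sum to 75; max(0, 78 - 75) = 3.
Fisher 4: others sum to 67; max(0, 78 - 67) = 11.
Fisher 5: others sum to 77; max(0, 78 - 77) = 1.
Total collected = 0 + 2 + 3 + 11 + 1 = 17.

17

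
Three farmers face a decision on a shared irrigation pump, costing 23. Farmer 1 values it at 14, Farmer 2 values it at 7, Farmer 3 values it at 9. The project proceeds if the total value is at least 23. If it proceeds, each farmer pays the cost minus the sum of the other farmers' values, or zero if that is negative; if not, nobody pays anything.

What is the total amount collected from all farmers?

Total value 30 ≥ cost 23, so it is built.
Farmer 1: others sum to 16; max(0, 23 - 16) = 7.
Farmer 2: others sum to 23; max(0, 23 - 23) = 0.
Farmer 3: others sum to 21; max(0, 23 - 21) = 2.
Total collected = 7 + 0 + 2 = 9.

9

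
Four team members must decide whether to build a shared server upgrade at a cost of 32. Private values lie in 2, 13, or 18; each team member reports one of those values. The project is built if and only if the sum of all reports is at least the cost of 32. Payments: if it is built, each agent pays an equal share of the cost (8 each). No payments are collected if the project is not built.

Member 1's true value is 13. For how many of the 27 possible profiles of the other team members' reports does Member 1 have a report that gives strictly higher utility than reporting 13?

Others report (2, 2, 13): truth gives 0; report 18 gives 5 > 0. Violating.
Others report (2, 13, 2): truth gives 0; report 18 gives 5 > 0. Violating.
Others report (13, 2, 2): truth gives 0; report 18 gives 5 > 0. Violating.
Others report (2, 2, 2): truth gives 0; no alternative beats it.
Others report (2, 2, 18): truth gives 5; no alternative beats it.
(Checking all 27 profiles: 3 have a profitable deviation, 24 do not.)

3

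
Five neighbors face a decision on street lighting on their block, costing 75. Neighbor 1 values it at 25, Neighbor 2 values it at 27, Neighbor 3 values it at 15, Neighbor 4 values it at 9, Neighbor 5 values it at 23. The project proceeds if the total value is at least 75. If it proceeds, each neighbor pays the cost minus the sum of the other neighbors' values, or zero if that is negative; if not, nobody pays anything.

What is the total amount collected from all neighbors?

Total value 99 ≥ cost 75, so it is built.
Neighbor 1: others sum to 74; max(0, 75 - 74) = 1.
Neighbor 2: others sum to 72; max(0, 75 - 72) = 3.
Neighbor 3: others sum to 84; max(0, 75 - 84) = 0.
Neighbor 4: others sum to 90; max(0, 75 - 90) = 0.
Neighbor 5: others sum to 76; max(0, 75 - 76) = 0.
Total collected = 1 + 3 + 0 + 0 + 0 = 4.

4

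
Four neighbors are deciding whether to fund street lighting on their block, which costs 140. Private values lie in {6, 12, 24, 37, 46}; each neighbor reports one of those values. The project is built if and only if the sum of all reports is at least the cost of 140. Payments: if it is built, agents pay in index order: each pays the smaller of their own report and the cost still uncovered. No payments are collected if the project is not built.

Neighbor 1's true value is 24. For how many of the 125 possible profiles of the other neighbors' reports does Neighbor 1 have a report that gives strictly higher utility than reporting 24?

Others report (37, 46, 46): truth gives 0; report 12 gives 12 > 0. Violating.
Others report (46, 37, 46): truth gives 0; report 12 gives 12 > 0. Violating.
Others report (46, 46, 37): truth gives 0; report 12 gives 12 > 0. Violating.
Others report (46, 46, 46): truth gives 0; report 6 gives 18 > 0. Violating.
Others report (6, 6, 6): truth gives 0; no alternative beats it.
Others report (6, 6, 12): truth gives 0; no alternative beats it.
(Checking all 125 profiles: 4 have a profitable deviation, 121 do not.)

4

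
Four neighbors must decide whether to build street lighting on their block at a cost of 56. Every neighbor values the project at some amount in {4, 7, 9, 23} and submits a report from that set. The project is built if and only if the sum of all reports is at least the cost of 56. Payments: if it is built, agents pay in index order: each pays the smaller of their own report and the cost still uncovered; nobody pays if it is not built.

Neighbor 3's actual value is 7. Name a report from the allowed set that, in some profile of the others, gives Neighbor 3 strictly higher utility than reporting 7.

4

Suppose Neighbor 1 reports 7, Neighbor 2 reports 23 and Neighbor 4 reports 23.
Report 7: project built, pays 7, utility 7 - 7 = 0.
Report 4: project built, pays 4, utility 7 - 4 = 3.
So reporting 4 beats truth here (3 > 0).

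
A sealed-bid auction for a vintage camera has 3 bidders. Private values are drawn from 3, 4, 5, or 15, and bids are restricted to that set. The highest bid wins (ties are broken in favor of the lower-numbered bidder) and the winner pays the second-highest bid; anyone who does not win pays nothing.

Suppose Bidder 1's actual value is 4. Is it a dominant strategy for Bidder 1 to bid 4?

Check each profile of the others' bids and compare truth against every alternative bid.
Others bid (3, 3): truth gives 1, best alternative gives 1.
Others bid (3, 4): truth gives 0, best alternative gives 0.
Others bid (3, 5): truth gives 0, best alternative gives 0.
Others bid (3, 15): truth gives 0, best alternative gives 0.
Others bid (4, 3): truth gives 0, best alternative gives 0.
Others bid (4, 4): truth gives 0, best alternative gives 0.
(Remaining 10 profiles checked similarly; truth is weakly best in each.)
In every case the truthful bid is at least as good as any alternative, so it is a dominant strategy.

Yes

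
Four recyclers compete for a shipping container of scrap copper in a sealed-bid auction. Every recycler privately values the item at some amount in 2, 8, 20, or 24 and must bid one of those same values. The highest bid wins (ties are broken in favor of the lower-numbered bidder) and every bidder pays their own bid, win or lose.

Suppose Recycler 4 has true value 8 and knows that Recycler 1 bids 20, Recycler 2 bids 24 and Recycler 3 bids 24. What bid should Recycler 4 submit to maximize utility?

Bid 2: loses but pays 2, utility -2.
Bid 8: loses but pays 8, utility -8.
Bid 20: loses but pays 20, utility -20.
Bid 24: loses but pays 24, utility -24.
The best choice is 2 with utility -2.

2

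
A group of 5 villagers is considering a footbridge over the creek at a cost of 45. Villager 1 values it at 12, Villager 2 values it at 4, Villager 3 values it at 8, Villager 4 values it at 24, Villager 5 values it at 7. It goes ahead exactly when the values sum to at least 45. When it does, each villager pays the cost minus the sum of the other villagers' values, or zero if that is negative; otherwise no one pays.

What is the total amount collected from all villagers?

Total value 55 ≥ cost 45, so it is built.
Villager 1: others sum to 43; max(0, 45 - 43) = 2.
Villager 2: others sum to 51; max(0, 45 - 51) = 0.
Villager 3: others sum to 47; max(0, 45 - 47) = 0.
Villager 4: others sum to 31; max(0, 45 - 31) = 14.
Villager 5: others sum to 48; max(0, 45 - 48) = 0.
Total collected = 2 + 0 + 0 + 14 + 0 = 16.

16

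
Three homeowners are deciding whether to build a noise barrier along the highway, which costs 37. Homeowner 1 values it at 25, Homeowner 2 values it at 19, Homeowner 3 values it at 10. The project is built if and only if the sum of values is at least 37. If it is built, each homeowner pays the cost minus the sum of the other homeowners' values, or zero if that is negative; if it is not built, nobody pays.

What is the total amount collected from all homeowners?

Total value 54 ≥ cost 37, so it is built.
Homeowner 1: others sum to 29; max(0, 37 - 29) = 8.
Homeowner 2: others sum to 35; max(0, 37 - 35) = 2.
Homeowner 3: others sum to 44; max(0, 37 - 44) = 0.
Total collected = 8 + 2 + 0 = 10.

10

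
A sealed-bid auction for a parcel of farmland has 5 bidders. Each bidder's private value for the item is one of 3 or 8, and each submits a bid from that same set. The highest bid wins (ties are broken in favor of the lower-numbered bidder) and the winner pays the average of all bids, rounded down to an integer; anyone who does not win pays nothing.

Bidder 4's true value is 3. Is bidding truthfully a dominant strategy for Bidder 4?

Check each profile of the others' bids and compare truth against every alternative bid.
Others bid (3, 3, 3, 8): truth gives 0, best alternative gives -2.
Others bid (3, 3, 3, 3): truth gives 0, best alternative gives -1.
Others bid (3, 3, 8, 3): truth gives 0, best alternative gives 0.
Others bid (3, 3, 8, 8): truth gives 0, best alternative gives 0.
Others bid (3, 8, 3, 3): truth gives 0, best alternative gives 0.
Others bid (3, 8, 3, 8): truth gives 0, best alternative gives 0.
(Remaining 10 profiles checked similarly; truth is weakly best in each.)
In every case the truthful bid is at least as good as any alternative, so it is a dominant strategy.

Yes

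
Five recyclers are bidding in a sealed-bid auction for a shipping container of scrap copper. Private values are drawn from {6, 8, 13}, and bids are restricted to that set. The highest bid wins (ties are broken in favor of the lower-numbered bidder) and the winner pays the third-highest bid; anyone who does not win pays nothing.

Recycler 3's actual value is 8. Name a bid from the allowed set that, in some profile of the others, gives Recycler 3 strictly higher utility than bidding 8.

13

Suppose Recycler 1 bids 6, Recycler 2 bids 6, Recycler 4 bids 6 and Recycler 5 bids 13.
Bid 8: loses, pays 0, utility 0.
Bid 13: wins, pays 6, utility 8 - 6 = 2.
So bidding 13 beats truth here (2 > 0).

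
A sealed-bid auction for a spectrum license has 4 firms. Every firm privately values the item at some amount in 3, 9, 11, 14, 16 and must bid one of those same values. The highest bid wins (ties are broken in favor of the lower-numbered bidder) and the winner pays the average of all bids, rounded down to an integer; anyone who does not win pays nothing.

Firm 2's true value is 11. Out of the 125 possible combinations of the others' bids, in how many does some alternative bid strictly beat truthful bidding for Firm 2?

Others bid (3, 3, 3): truth gives 6; bid 9 gives 7 > 6. Violating.
Others bid (3, 3, 14): truth gives 0; bid 14 gives 3 > 0. Violating.
Others bid (3, 3, 16): truth gives 0; bid 16 gives 2 > 0. Violating.
Others bid (3, 9, 9): truth gives 3; bid 9 gives 4 > 3. Violating.
Others bid (3, 3, 9): truth gives 5; no alternative beats it.
Others bid (3, 3, 11): truth gives 4; no alternative beats it.
(Checking all 125 profiles: 23 have a profitable deviation, 102 do not.)

23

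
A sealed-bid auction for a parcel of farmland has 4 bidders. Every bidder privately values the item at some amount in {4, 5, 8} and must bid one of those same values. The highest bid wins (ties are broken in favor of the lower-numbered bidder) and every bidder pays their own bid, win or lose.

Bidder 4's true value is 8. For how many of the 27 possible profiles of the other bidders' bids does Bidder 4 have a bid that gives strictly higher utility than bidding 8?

Others bid (4, 4, 4): truth gives 0; bid 5 gives 3 > 0. Violating.
Others bid (4, 4, 8): truth gives -8; bid 4 gives -4 > -8. Violating.
Others bid (4, 5, 8): truth gives -8; bid 4 gives -4 > -8. Violating.
Others bid (4, 8, 4): truth gives -8; bid 4 gives -4 > -8. Violating.
Others bid (4, 4, 5): truth gives 0; no alternative beats it.
Others bid (4, 5, 4): truth gives 0; no alternative beats it.
(Checking all 27 profiles: 20 have a profitable deviation, 7 do not.)

20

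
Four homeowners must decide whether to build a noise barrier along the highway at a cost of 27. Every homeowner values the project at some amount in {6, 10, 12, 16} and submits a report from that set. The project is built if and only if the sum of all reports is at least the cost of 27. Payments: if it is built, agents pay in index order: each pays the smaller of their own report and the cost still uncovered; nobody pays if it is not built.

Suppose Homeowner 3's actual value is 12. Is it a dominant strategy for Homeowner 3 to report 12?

Consider the case where Homeowner 1 reports 6, Homeowner 2 reports 6 and Homeowner 4 reports 6.
Truthful report 12: project built, pays 12, utility 12 - 12 = 0.
Report 10 instead: project built, pays 10, utility 12 - 10 = 2.
Since 2 > 0, reporting 10 is strictly better here, so truthful reporting is not dominant.

No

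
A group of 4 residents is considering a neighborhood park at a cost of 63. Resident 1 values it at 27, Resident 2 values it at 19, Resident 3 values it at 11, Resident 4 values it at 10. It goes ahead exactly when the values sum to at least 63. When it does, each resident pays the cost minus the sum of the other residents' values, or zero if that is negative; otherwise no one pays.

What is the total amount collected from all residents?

Total value 67 ≥ cost 63, so it is built.
Resident 1: others sum to 40; max(0, 63 - 40) = 23.
Resident 2: others sum to 48; max(0, 63 - 48) = 15.
Resident 3: others sum to 56; max(0, 63 - 56) = 7.
Resident 4: others sum to 57; max(0, 63 - 57) = 6.
Total collected = 23 + 15 + 7 + 6 = 51.

51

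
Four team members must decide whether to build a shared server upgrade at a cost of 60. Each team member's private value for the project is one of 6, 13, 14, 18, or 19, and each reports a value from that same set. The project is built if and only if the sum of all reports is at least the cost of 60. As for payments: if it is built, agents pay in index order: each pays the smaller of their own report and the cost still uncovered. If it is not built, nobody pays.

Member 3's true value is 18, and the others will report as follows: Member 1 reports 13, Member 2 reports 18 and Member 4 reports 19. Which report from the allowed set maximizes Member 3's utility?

13

Report 6: project not built, utility 0.
Report 13: project built, pays 13, utility 18 - 13 = 5.
Report 14: project built, pays 14, utility 18 - 14 = 4.
Report 18: project built, pays 18, utility 18 - 18 = 0.
Report 19: project built, pays 19, utility 18 - 19 = -1.
The best choice is 13 with utility 5.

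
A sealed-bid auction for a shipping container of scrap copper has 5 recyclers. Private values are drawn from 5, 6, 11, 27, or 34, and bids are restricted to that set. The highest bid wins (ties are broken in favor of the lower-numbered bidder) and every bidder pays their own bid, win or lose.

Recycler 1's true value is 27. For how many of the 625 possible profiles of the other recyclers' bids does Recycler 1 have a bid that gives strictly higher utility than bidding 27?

450

Others bid (5, 5, 5, 5): truth gives 0; bid 5 gives 22 > 0. Violating.
Others bid (5, 5, 5, 6): truth gives 0; bid 6 gives 21 > 0. Violating.
Others bid (5, 5, 5, 11): truth gives 0; bid 11 gives 16 > 0. Violating.
Others bid (5, 5, 5, 34): truth gives -27; bid 5 gives -5 > -27. Violating.
Others bid (5, 5, 5, 27): truth gives 0; no alternative beats it.
Others bid (5, 5, 6, 27): truth gives 0; no alternative beats it.
(Checking all 625 profiles: 450 have a profitable deviation, 175 do not.)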